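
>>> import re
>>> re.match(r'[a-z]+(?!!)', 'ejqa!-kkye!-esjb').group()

'ejq'

`re.match` only tries the pattern at the start of the string.
The match spans [0:3] → 'ejq'.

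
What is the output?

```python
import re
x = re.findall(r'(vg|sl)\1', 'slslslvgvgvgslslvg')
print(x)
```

['sl', 'vg', 'sl']

`\1` has to match the exact text group 1 already captured.
Walking the string: at [0:4] match 'slsl', group 1 = 'sl'; at [6:10] match 'vgvg', group 1 = 'vg'; at [12:16] match 'slsl', group 1 = 'sl'.
Because there's exactly one group, `findall` drops the full match and keeps group 1 from each hit.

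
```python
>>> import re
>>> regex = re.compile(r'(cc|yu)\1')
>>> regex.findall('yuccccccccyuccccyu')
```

['cc', 'cc', 'cc']

`\1` has to match the exact text group 1 already captured.
`findall` collects group 1 from each match (3 total).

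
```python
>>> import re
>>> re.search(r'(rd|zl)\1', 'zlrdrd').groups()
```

('rd',)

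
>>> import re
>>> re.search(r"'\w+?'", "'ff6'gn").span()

(0, 5)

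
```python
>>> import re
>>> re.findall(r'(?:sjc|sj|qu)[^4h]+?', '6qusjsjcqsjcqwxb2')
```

['qus', 'sjcq', 'sjcq']

Alternation tries branches left to right and keeps the first one that lets the overall match succeed at that position.
Scanning left to right: at [1:4] → 'qus'; at [5:9] → 'sjcq'; at [9:13] → 'sjcq'.
With no groups in the pattern, `findall` gives back each whole match — 3 here.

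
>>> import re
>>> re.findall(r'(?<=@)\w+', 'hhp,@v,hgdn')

['v']

Lookahead/lookbehind check context without consuming it, so the matched span excludes the asserted characters.
Scanning left to right: at [5:6] → 'v'.
With no groups in the pattern, `findall` gives back each whole match — 1 here.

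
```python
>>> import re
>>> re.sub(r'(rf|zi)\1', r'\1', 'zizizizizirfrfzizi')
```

'zizizirfzi'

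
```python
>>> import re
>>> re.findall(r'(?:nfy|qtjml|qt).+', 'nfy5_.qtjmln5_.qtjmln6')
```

['nfy5_.qtjmln5_.qtjmln6']

Since nothing is captured, `findall` lists the 1 matched substring directly.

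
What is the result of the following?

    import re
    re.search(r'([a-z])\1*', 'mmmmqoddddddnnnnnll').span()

A backreference is literal: `\1` must see the identical characters the first group matched.
The match spans [0:4] → 'mmmm'.

(0, 4)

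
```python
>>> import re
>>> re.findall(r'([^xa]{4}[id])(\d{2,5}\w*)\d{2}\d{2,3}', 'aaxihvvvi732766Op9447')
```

[('hvvvi', '732766Op')]

Pattern: exactly 4 of any character except [xa], then one of [id] (captured); then 2 to 5 of a digit, then zero or more of a word character (captured); then exactly 2 of a digit, then 2 to 3 of a digit.
Matches: at [4:21] match 'hvvvi732766Op9447', groups = ('hvvvi', '732766Op').
2 groups means the one result is a tuple of 2 captured strings — 1 here.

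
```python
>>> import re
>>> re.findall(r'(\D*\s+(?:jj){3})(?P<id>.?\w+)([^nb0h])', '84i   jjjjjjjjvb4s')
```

[('i   jjjjjj', 'jjvb4', 's')]

Multiple groups make `findall` return tuples — one 3-tuple for the one match.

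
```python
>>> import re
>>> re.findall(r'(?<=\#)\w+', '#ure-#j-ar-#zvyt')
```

['ure', 'j', 'zvyt']

The lookaround is zero-width — it requires the adjacent text to match without consuming it, so the asserted text isn't part of the match.
Scanning left to right: at [1:4] → 'ure'; at [6:7] → 'j'; at [12:16] → 'zvyt'.
`findall` yields the raw match text (3 of them) because the pattern has no groups.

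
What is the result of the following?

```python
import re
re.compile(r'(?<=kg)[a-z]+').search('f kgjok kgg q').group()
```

The positive lookaround only admits positions where the adjacent text matches; those characters stay outside the span.
`search` walks the string left to right and returns the first match it finds.
The match spans [4:7] → 'jok'.

'jok'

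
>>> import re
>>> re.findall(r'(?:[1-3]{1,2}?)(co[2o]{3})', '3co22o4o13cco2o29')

The pattern matches 1 to 2 of a character in [1-3] (lazy) (non-capturing group); then the literal 'co', then exactly 3 of one of [2o] (captured).
Walking the string: at [0:6] match '3co22o', group 1 = 'co22o'.
One capturing group, so `findall` returns just the captured substring from the one match — 1 in all.

['co22o']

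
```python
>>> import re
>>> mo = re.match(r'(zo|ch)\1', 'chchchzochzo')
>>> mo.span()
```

(0, 4)

`\1` is not a pattern — it's the concrete string captured by group 1, re-applied verbatim.
`match` is anchored at position 0; if the pattern doesn't fit there, it returns None.
The match spans [0:4] → 'chch'.
Captured: group 1 = 'ch'.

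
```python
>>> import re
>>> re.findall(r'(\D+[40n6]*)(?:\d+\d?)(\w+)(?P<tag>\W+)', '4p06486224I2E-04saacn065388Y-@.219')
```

Multiple groups make `findall` return tuples — one 3-tuple for each match.

[('p064', 'I2E', '-'), ('saacn06', 'Y', '-@.')]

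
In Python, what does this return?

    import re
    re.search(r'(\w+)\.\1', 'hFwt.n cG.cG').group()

`\1` is not a pattern — it's the concrete string captured by group 1, re-applied verbatim.
`re.search` scans for the first position where the pattern succeeds.
The match spans [7:12] → 'cG.cG'.
Captured: group 1 = 'cG'.

'cG.cG'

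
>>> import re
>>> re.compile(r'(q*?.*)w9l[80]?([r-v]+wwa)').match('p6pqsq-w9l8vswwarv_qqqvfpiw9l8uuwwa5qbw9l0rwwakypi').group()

'p6pqsq-w9l8vswwarv_qqqvfpiw9l8uuwwa5qbw9l0rwwa'

`match` is anchored at position 0; if the pattern doesn't fit there, it returns None.
The match spans [0:46] → 'p6pqsq-w9l8vswwarv_qqqvfpiw9l8uuwwa5qbw9l0rwwa'.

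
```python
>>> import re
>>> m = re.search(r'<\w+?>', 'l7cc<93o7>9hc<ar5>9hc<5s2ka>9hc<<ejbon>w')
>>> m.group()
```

'<93o7>'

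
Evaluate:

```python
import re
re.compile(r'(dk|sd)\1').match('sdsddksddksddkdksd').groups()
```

('sd',)

The match spans [0:4] → 'sdsd'.
Captured: group 1 = 'sd'.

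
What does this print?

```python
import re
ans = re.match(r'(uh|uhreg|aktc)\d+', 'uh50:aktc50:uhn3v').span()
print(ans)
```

(0, 4)

`re.match` won't scan ahead — the pattern has to work from the very first character.
The match spans [0:4] → 'uh50'.
Captured: group 1 = 'uh'.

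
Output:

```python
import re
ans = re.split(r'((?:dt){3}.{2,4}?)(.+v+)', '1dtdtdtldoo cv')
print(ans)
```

This matches the literal 'dt' repeated 3 times, then 2 to 4 of any character (lazy) (captured); then one or more of any character, then one or more of a literal 'v' (captured).
A `+?`/`*?`/`{m,n}?` starts at its minimum and grows only as far as needed for what follows to match.
Matches to split on: at [1:14] → 'dtdtdtldoo cv'.
`re.split` interleaves the captured-group text with the surrounding fragments.

['1', 'dtdtdtld', 'oo cv', '']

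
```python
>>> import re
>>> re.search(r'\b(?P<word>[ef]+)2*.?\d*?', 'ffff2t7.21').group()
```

'ffff2t'

The pattern matches a word boundary (`\b`, zero-width); then one or more of one of [ef] (captured as 'word'); then zero or more of the literal '2', then optionally any character, then zero or more of a digit (lazy).
Unlike `match`, `search` isn't anchored — it looks for the pattern anywhere in the string.
The match spans [0:6] → 'ffff2t'.
Captured: group 1 = 'ffff'.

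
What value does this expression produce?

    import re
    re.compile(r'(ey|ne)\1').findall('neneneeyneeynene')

`\1` has to match the exact text group 1 already captured.
Scanning left to right: at [0:4] match 'nene', group 1 = 'ne'; at [12:16] match 'nene', group 1 = 'ne'.
Because there's exactly one group, `findall` drops the full match and keeps group 1 from each hit.

['ne', 'ne']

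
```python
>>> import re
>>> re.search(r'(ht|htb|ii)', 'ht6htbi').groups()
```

('ht',)

The match spans [0:2] → 'ht'.
Captured: group 1 = 'ht'.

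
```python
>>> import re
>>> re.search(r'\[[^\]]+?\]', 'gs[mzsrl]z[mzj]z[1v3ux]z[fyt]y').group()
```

'[mzsrl]'

The match spans [2:9] → '[mzsrl]'.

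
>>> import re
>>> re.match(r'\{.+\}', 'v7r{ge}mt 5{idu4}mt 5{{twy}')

None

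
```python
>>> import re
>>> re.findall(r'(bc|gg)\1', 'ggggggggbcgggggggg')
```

['gg', 'gg', 'gg', 'gg']

The backreference `\1` re-matches whatever the first group consumed, character for character.
Because there's exactly one group, `findall` drops the full match and keeps group 1 from each hit.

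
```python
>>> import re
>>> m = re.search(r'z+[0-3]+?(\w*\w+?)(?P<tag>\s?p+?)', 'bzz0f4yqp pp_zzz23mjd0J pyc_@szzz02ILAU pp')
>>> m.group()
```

With the lazy modifier that quantifier settles for the fewest repetitions that let the rest of the pattern succeed (the atoms after it are unaffected and can still be greedy).
The match spans [1:11] → 'zz0f4yqp p'.

'zz0f4yqp p'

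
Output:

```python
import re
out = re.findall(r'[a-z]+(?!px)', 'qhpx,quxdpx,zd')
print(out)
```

The negative lookaround is zero-width — it rules out positions where the adjacent text would match, without consuming anything.
Walking the string: at [0:4] → 'qhpx'; at [5:11] → 'quxdpx'; at [12:14] → 'zd'.
No capturing groups, so `findall` returns the 3 full match strings.

['qhpx', 'quxdpx', 'zd']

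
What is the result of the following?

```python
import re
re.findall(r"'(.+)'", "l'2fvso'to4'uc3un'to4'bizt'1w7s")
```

["2fvso'to4'uc3un'to4'bizt"]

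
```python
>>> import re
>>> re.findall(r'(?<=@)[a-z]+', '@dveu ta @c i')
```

The positive lookaround only admits positions where the adjacent text matches; those characters stay outside the span.
`findall` yields the raw match text (2 of them) because the pattern has no groups.

['dveu', 'c']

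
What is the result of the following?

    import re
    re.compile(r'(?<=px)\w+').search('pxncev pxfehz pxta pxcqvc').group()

'ncev'

Because the assertion is zero-width, the text it checks is not consumed and won't appear in the result.
The match spans [2:6] → 'ncev'.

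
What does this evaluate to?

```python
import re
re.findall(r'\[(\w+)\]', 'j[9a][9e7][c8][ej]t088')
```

['9a', '9e7', 'c8', 'ej']

Walking the string: at [1:5] match '[9a]', group 1 = '9a'; at [5:10] match '[9e7]', group 1 = '9e7'; at [10:14] match '[c8]', group 1 = 'c8'; at [14:18] match '[ej]', group 1 = 'ej'.
With a single group, `findall` returns only what that group captured — 4 items.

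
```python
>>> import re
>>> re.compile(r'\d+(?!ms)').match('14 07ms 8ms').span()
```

(0, 2)

A negative assertion filters positions out without eating any characters.
With `match`, the pattern is implicitly anchored at the beginning.
The match spans [0:2] → '14'.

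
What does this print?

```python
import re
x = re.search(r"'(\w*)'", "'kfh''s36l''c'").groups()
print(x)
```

Unlike `match`, `search` isn't anchored — it looks for the pattern anywhere in the string.
The match spans [0:5] → "'kfh'".
Captured: group 1 = 'kfh'.

('kfh',)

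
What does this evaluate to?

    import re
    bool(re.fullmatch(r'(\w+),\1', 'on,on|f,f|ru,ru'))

False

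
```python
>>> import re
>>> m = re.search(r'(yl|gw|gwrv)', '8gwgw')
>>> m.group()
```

'gw'

The match spans [1:3] → 'gw'.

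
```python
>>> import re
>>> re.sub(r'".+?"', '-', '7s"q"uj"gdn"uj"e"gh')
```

'7s-uj-uj-gh'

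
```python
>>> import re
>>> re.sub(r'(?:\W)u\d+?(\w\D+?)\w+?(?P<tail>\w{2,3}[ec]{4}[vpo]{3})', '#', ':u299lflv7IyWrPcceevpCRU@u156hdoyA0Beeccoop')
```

':u299lflv7IyWrPcceevpCRU#'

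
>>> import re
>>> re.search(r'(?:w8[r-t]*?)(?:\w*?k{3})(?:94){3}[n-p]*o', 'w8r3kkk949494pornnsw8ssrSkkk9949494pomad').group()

The match spans [0:15] → 'w8r3kkk949494po'.

'w8r3kkk949494po'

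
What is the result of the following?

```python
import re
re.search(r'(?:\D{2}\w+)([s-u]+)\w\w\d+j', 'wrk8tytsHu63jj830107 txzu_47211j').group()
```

'wrk8tytsHu63j'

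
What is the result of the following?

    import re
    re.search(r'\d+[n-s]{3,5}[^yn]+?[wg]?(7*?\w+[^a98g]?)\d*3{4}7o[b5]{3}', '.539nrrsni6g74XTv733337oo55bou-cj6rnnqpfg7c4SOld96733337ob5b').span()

(1, 60)

The pattern matches one or more of a digit, then 3 to 5 of a character in [n-s]; then one or more of any character except [yn] (lazy), then optionally one of [wg]; then zero or more of the literal '7' (lazy), then one or more of a word character, then optionally any character except [a98g] (captured); then zero or more of a digit; then exactly 4 of the literal '3', then the literal '7o', then exactly 3 of one of [b5].
The match spans [1:60] → '539nrrsni6g74XTv733337oo55bou-cj6rnnqpfg7c4SOld96733337ob5b'.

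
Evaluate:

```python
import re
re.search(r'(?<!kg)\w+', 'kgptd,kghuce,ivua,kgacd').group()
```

The negative lookahead/lookbehind blocks any match where the forbidden context is present.
`re.search` scans for the first position where the pattern succeeds.
The match spans [0:5] → 'kgptd'.

'kgptd'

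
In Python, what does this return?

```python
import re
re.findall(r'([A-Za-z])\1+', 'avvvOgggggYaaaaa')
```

`\1` has to match the exact text group 1 already captured.
With a single group, `findall` returns only what that group captured — 3 items.

['v', 'g', 'a']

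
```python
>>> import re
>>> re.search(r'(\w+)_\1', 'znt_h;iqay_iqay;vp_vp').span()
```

A backreference is literal: `\1` must see the identical characters the first group matched.
The match spans [6:15] → 'iqay_iqay'.

(6, 15)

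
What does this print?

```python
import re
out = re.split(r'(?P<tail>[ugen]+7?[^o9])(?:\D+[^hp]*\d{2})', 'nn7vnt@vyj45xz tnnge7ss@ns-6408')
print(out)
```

['', 'nn7v', '']

The pattern matches one or more of one of [ugen], then optionally a literal '7', then any character except [o9] (captured as 'tail'); then one or more of a non-digit, then zero or more of any character except [hp], then exactly 2 of a digit (non-capturing group).
`re.split` interleaves the captured-group text with the surrounding fragments.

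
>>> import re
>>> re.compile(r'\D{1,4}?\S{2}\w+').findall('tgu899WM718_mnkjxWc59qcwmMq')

`findall` yields the raw match text (1 of them) because the pattern has no groups.

['tgu899WM718_mnkjxWc59qcwmMq']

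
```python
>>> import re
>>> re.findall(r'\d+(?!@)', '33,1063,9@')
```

Because the assertion is negative and zero-width, positions next to the forbidden text are skipped.
Matches: at [0:2] → '33'; at [3:7] → '1063'.
`findall` yields the raw match text (2 of them) because the pattern has no groups.

['33', '1063']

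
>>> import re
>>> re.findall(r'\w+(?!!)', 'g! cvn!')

['cv']

The negative lookaround is zero-width — it rules out positions where the adjacent text would match, without consuming anything.
Scanning left to right: at [3:5] → 'cv'.
Since nothing is captured, `findall` lists the 1 matched substring directly.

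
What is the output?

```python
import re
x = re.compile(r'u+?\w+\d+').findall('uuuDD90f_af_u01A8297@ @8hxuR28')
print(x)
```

['uuuDD90f_af_u01A8297', 'uR28']

The pattern matches one or more of a literal 'u' (lazy); then one or more of a word character; then one or more of a digit.
Walking the string: at [0:20] → 'uuuDD90f_af_u01A8297'; at [26:30] → 'uR28'.
`findall` yields the raw match text (2 of them) because the pattern has no groups.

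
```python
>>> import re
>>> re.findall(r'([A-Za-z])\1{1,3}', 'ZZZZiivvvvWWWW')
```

`\1` has to match the exact text group 1 already captured.
Scanning left to right: at [0:4] match 'ZZZZ', group 1 = 'Z'; at [4:6] match 'ii', group 1 = 'i'; at [6:10] match 'vvvv', group 1 = 'v'; at [10:14] match 'WWWW', group 1 = 'W'.
One capturing group, so `findall` returns just the captured substring from each match — 4 in all.

['Z', 'i', 'v', 'W']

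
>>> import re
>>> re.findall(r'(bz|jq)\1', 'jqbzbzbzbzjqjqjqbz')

['bz', 'bz', 'jq']

`\1` has to match the exact text group 1 already captured.
Walking the string: at [2:6] match 'bzbz', group 1 = 'bz'; at [6:10] match 'bzbz', group 1 = 'bz'; at [10:14] match 'jqjq', group 1 = 'jq'.
`findall` collects group 1 from each match (3 total).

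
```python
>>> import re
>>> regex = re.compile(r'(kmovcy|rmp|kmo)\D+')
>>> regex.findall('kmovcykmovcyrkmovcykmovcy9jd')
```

Alternation isn't longest-match — the leftmost alternative that fits at this position is chosen.
One capturing group, so `findall` returns just the captured substring from the one match — 1 in all.

['kmovcy']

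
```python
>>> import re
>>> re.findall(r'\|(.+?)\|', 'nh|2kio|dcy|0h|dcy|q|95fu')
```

With the lazy modifier that quantifier settles for the fewest repetitions that let the rest of the pattern succeed (the atoms after it are unaffected and can still be greedy).
Scanning left to right: at [2:8] match '|2kio|', group 1 = '2kio'; at [11:15] match '|0h|', group 1 = '0h'; at [18:21] match '|q|', group 1 = 'q'.
One capturing group, so `findall` returns just the captured substring from each match — 3 in all.

['2kio', '0h', 'q']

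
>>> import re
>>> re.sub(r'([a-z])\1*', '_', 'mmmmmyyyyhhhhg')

The backreference `\1` re-matches whatever the first group consumed, character for character.
Matches: at [0:5] → 'mmmmm'; at [5:9] → 'yyyy'; at [9:13] → 'hhhh'; at [13:14] → 'g'.
`sub` substitutes '_' at each match site.

'____'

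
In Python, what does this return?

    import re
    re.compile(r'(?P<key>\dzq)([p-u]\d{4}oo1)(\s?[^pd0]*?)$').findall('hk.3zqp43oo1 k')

[]

This matches a digit, then the literal 'zq' (captured as 'key'); then a character in [p-u], then exactly 4 of a digit, then the literal 'oo1' (captured); then optionally whitespace, then zero or more of any character except [pd0] (lazy) (captured); then anchored at the end.
With 3 capturing groups, `findall` returns a 3-tuple per match.
Nothing in the string satisfies the pattern, so the list is empty.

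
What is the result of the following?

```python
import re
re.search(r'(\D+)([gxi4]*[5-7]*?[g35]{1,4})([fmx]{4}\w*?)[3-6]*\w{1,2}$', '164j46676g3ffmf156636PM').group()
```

'j46676g3ffmf156636PM'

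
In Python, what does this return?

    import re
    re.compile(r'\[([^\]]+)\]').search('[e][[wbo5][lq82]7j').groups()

The match spans [0:3] → '[e]'.
Captured: group 1 = 'e'.

('e',)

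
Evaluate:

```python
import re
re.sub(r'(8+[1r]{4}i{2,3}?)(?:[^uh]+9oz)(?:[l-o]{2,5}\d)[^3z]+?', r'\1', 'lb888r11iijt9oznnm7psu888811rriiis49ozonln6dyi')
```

'lb888r11iijt9oznnm7psu888811rriiyi'

Pattern: one or more of a literal '8', then exactly 4 of one of [1r], then 2 to 3 of the literal 'i' (lazy) (captured); then one or more of any character except [uh], then the literal '9oz' (non-capturing group); then 2 to 5 of a character in [l-o], then a digit (non-capturing group); then one or more of any character except [3z] (lazy).
A non-greedy quantifier consumes as few characters as it can — just enough that the remainder of the pattern still matches from where it stops; whatever follows it matches normally.
Matches: at [22:44] → '888811rriiis49ozonln6d'.
The replacement refers to a captured group, so each match is rewritten using its own captured text.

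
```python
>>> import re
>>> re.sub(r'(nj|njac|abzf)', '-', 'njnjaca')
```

'--aca'

Alternation tries branches left to right and keeps the first one that lets the overall match succeed at that position.
Matches: at [0:2] → 'nj'; at [2:4] → 'nj'.
`sub` substitutes '-' at each match site.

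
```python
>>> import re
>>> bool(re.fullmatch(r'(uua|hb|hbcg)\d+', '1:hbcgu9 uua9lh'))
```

False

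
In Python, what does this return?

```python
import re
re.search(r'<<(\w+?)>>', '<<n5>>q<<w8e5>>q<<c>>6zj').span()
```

`search` walks the string left to right and returns the first match it finds.
The match spans [0:6] → '<<n5>>'.
Captured: group 1 = 'n5'.

(0, 6)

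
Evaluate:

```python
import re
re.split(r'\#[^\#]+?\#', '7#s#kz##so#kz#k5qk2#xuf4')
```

['7', 'kz#', 'kz', 'xuf4']

The string is cut at each match, leaving 4 pieces.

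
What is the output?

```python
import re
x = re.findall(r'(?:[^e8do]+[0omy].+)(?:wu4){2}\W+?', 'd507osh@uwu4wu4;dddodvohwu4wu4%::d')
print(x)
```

Pattern: one or more of any character except [e8do], then one of [0omy], then one or more of any character (non-capturing group); then the literal 'wu4' repeated 2 times, then one or more of a non-word character (lazy).
Because the quantifier is non-greedy, it stops expanding at the earliest point where the rest of the pattern can succeed.
Walking the string: at [1:31] → '507osh@uwu4wu4;dddodvohwu4wu4%'.
No capturing groups, so `findall` returns the 1 full match string.

['507osh@uwu4wu4;dddodvohwu4wu4%']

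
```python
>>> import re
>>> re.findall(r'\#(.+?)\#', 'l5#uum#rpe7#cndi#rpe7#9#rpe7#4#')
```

A non-greedy quantifier consumes as few characters as it can — just enough that the remainder of the pattern still matches from where it stops; whatever follows it matches normally.
One capturing group, so `findall` returns just the captured substring from each match — 4 in all.

['uum', 'cndi', '9', '4']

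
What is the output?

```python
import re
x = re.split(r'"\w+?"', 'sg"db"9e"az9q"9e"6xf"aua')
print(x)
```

['sg', '9e', '9e', 'aua']

Matches to split on: at [2:6] → '"db"'; at [8:14] → '"az9q"'; at [16:21] → '"6xf"'.
Each match becomes a cut point; 4 segments remain.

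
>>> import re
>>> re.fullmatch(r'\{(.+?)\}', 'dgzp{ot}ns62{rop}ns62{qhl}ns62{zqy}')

None

`re.fullmatch` is like wrapping the pattern in `^…$` (in single-line mode).
Here there's no way to consume every character, so the call returns None.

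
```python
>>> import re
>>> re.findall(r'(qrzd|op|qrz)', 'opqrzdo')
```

['op', 'qrzd']

`|` is ordered: at each position the engine commits to the first alternative that works.
Walking the string: at [0:2] match 'op', group 1 = 'op'; at [2:6] match 'qrzd', group 1 = 'qrzd'.
Because there's exactly one group, `findall` drops the full match and keeps group 1 from each hit.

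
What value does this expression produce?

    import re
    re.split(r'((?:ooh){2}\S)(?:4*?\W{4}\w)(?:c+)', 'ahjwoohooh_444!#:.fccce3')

The pattern matches the literal 'ooh' repeated 2 times, then a non-whitespace character (captured); then zero or more of a literal '4' (lazy), then exactly 4 of a non-word character, then a word character (non-capturing group); then one or more of a literal 'c' (non-capturing group).
Matches to split on: at [4:22] → 'oohooh_444!#:.fccc'.
`re.split` interleaves the captured-group text with the surrounding fragments.

['ahjw', 'oohooh_', 'e3']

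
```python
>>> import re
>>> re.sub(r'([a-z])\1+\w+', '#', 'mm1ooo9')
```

After group 1 captures some text, `\1` only succeeds where that same text appears again.
Matches: at [0:7] → 'mm1ooo9'.
`sub` substitutes '#' at each match site.

'#'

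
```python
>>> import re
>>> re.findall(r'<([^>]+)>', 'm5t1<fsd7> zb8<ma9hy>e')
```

['fsd7', 'ma9hy']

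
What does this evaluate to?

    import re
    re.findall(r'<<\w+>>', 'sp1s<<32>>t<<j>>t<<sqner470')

['<<32>>', '<<j>>']

Matches: at [4:10] → '<<32>>'; at [11:16] → '<<j>>'.
`findall` yields the raw match text (2 of them) because the pattern has no groups.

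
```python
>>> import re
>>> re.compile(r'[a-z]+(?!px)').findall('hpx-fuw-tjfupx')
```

Because the assertion is negative and zero-width, positions next to the forbidden text are skipped.
Scanning left to right: at [0:3] → 'hpx'; at [4:7] → 'fuw'; at [8:14] → 'tjfupx'.
No capturing groups, so `findall` returns the 3 full match strings.

['hpx', 'fuw', 'tjfupx']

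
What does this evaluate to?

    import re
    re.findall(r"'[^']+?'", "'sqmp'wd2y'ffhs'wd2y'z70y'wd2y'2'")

["'sqmp'", "'ffhs'", "'z70y'", "'2'"]

No capturing groups, so `findall` returns the 4 full match strings.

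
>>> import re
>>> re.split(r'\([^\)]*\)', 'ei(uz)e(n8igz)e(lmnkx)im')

['ei', 'e', 'e', 'im']

Matches to split on: at [2:6] → '(uz)'; at [7:14] → '(n8igz)'; at [15:22] → '(lmnkx)'.
The string is cut at each match, leaving 4 pieces.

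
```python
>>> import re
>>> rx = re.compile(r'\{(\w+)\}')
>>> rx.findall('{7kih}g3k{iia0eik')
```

Walking the string: at [0:6] match '{7kih}', group 1 = '7kih'.
One capturing group, so `findall` returns just the captured substring from the one match — 1 in all.

['7kih']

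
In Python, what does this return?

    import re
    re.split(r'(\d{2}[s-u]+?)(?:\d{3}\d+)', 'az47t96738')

['az', '47t', '']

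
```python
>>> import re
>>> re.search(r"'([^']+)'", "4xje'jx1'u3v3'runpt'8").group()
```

"'jx1'"

The match spans [4:9] → "'jx1'".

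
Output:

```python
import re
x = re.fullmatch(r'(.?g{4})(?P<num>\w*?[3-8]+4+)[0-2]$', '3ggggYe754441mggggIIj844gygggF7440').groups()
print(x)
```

Pattern: optionally any character, then exactly 4 of the literal 'g' (captured); then zero or more of a word character (lazy), then one or more of a character in [3-8], then one or more of the literal '4' (captured as 'num'); then a character in [0-2]; then anchored at the end.
`re.fullmatch` is like wrapping the pattern in `^…$` (in single-line mode).
The match spans [0:34] → '3ggggYe754441mggggIIj844gygggF7440'.
Captured: group 1 = '3gggg', group 2 = 'Ye754441mggggIIj844gygggF744'.

('3gggg', 'Ye754441mggggIIj844gygggF744')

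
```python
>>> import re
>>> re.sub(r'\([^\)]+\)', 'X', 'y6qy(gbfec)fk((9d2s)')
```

'y6qyXfkX'

Matches: at [4:11] → '(gbfec)'; at [13:20] → '((9d2s)'.
Each match is replaced by 'X'.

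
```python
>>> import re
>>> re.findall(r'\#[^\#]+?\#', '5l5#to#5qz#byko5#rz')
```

Walking the string: at [3:7] → '#to#'; at [10:17] → '#byko5#'.
`findall` yields the raw match text (2 of them) because the pattern has no groups.

['#to#', '#byko5#']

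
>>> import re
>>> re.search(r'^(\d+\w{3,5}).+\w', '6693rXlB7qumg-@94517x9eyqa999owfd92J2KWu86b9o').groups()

The match spans [0:45] → '6693rXlB7qumg-@94517x9eyqa999owfd92J2KWu86b9o'.
Captured: group 1 = '6693rXlB7'.

('6693rXlB7',)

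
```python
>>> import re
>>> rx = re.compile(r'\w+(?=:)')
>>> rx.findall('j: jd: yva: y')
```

['j', 'jd', 'yva']

Lookahead/lookbehind check context without consuming it, so the matched span excludes the asserted characters.
With no groups in the pattern, `findall` gives back each whole match — 3 here.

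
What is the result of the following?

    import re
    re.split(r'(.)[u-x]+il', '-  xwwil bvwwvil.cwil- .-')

The pattern matches any character (captured); then one or more of a character in [u-x], then the literal 'il'.
Matches to split on: at [2:8] → ' xwwil'; at [9:16] → 'bvwwvil'; at [17:21] → 'cwil'.
The group in the pattern means `split` returns the separators' captures alongside the pieces.

['- ', ' ', ' ', 'b', '.', 'c', '- .-']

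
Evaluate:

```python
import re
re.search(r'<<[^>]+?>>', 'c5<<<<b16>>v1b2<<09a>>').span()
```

(2, 11)

`search` walks the string left to right and returns the first match it finds.
The match spans [2:11] → '<<<<b16>>'.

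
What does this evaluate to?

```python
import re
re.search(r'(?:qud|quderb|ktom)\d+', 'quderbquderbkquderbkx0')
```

None

Unlike `match`, `search` isn't anchored — it looks for the pattern anywhere in the string.
Here nothing in the string fits, so the call returns None.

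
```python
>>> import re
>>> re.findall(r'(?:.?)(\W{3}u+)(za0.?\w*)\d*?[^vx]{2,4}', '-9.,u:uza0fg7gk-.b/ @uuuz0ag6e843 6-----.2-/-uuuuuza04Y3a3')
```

[('-/-uuuuu', 'za04Y3')]

The pattern matches optionally any character (non-capturing group); then exactly 3 of a non-word character, then one or more of the literal 'u' (captured); then the literal 'za0', then optionally any character, then zero or more of a word character (captured); then zero or more of a digit (lazy), then 2 to 4 of any character except [vx].
Walking the string: at [41:58] match '2-/-uuuuuza04Y3a3', groups = ('-/-uuuuu', 'za04Y3').
2 groups means the one result is a tuple of 2 captured strings — 1 here.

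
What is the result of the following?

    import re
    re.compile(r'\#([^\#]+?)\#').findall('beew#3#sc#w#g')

['3', 'w']

With a single group, `findall` returns only what that group captured — 2 items.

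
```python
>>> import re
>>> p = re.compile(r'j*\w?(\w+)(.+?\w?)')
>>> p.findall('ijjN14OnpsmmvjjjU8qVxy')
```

[('jjN14OnpsmmvjjjU8qVx', 'y')]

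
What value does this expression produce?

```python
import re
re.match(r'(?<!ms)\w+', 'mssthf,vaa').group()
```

`(?!…)`/`(?<!…)` only lets a position through if the neighbouring text does NOT match; no characters are consumed.
`match` is anchored at position 0; if the pattern doesn't fit there, it returns None.
The match spans [0:6] → 'mssthf'.

'mssthf'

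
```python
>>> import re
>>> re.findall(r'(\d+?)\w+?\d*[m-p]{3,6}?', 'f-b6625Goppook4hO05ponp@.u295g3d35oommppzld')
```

['6', '4', '2']

Pattern: one or more of a digit (lazy) (captured); then one or more of a word character (lazy); then zero or more of a digit, then 3 to 6 of a character in [m-p] (lazy).
Walking the string: at [3:11] match '6625Gopp', group 1 = '6'; at [14:22] match '4hO05pon', group 1 = '4'; at [26:37] match '295g3d35oom', group 1 = '2'.
Because there's exactly one group, `findall` drops the full match and keeps group 1 from each hit.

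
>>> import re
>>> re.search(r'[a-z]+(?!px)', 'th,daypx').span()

A negative assertion filters positions out without eating any characters.
The match spans [0:2] → 'th'.

(0, 2)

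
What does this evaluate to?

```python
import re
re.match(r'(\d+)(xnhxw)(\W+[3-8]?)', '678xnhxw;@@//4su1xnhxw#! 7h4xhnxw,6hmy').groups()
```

('678', 'xnhxw', ';@@//4')

Pattern: one or more of a digit (captured); then the literal 'xn', then the literal 'hxw' (captured); then one or more of a non-word character, then optionally a character in [3-8] (captured).
With `match`, the pattern is implicitly anchored at the beginning.
The match spans [0:14] → '678xnhxw;@@//4'.
Captured: group 1 = '678', group 2 = 'xnhxw', group 3 = ';@@//4'.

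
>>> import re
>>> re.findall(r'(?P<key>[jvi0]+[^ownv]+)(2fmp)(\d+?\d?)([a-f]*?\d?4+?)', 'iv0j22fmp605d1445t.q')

This matches one or more of one of [jvi0], then one or more of any character except [ownv] (captured as 'key'); then a literal '2', then the literal 'fmp' (captured); then one or more of a digit (lazy), then optionally a digit (captured); then zero or more of a character in [a-f] (lazy), then optionally a digit, then one or more of a literal '4' (lazy) (captured).
A `+?`/`*?`/`{m,n}?` starts at its minimum and grows only as far as needed for what follows to match.
Walking the string: at [0:15] match 'iv0j22fmp605d14', groups = ('iv0j2', '2fmp', '605', 'd14').
4 groups means the one result is a tuple of 4 captured strings — 1 here.

[('iv0j2', '2fmp', '605', 'd14')]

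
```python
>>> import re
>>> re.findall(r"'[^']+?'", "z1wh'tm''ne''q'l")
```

Scanning left to right: at [4:8] → "'tm'"; at [8:12] → "'ne'"; at [12:15] → "'q'".
With no groups in the pattern, `findall` gives back each whole match — 3 here.

["'tm'", "'ne'", "'q'"]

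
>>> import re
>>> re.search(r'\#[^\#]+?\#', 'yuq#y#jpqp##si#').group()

Unlike `match`, `search` isn't anchored — it looks for the pattern anywhere in the string.
The match spans [3:6] → '#y#'.

'#y#'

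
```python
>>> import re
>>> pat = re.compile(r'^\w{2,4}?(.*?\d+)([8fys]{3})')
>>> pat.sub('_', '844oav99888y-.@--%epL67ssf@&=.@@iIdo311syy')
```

'_-.@--%epL67ssf@&=.@@iIdo311syy'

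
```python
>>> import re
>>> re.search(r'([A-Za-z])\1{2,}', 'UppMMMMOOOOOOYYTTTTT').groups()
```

('M',)

After group 1 captures some text, `\1` only succeeds where that same text appears again.
Unlike `match`, `search` isn't anchored — it looks for the pattern anywhere in the string.
The match spans [3:7] → 'MMMM'.
Captured: group 1 = 'M'.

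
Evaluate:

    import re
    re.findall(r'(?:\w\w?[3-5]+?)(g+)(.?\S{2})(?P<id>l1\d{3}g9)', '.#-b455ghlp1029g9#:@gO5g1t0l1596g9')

[('g', '1t0', 'l1596g9')]

This matches a word character, then optionally a word character, then one or more of a character in [3-5] (lazy) (non-capturing group); then one or more of a literal 'g' (captured); then optionally any character, then exactly 2 of a non-whitespace character (captured); then the literal 'l1', then exactly 3 of a digit, then the literal 'g9' (captured as 'id').
Matches: at [20:34] match 'gO5g1t0l1596g9', groups = ('g', '1t0', 'l1596g9').
`findall` packs the 3 group values into a tuple for every match.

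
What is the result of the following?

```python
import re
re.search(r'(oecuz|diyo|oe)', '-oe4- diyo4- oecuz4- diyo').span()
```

Unlike `match`, `search` isn't anchored — it looks for the pattern anywhere in the string.
The match spans [1:3] → 'oe'.
Captured: group 1 = 'oe'.

(1, 3)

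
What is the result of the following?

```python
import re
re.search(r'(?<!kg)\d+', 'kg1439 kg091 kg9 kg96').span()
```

(3, 6)

Because the assertion is negative and zero-width, positions next to the forbidden text are skipped.
`search` walks the string left to right and returns the first match it finds.
The match spans [3:6] → '439'.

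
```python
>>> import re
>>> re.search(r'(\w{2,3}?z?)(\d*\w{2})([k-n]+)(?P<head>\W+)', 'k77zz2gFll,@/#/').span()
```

This matches 2 to 3 of a word character (lazy), then optionally the literal 'z' (captured); then zero or more of a digit, then exactly 2 of a word character (captured); then one or more of a character in [k-n] (captured); then one or more of a non-word character (captured as 'head').
The match spans [1:15] → '77zz2gFll,@/#/'.

(1, 15)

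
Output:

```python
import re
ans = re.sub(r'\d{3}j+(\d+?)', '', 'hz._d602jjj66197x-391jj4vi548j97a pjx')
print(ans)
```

The pattern matches exactly 3 of a digit, then one or more of a literal 'j'; then one or more of a digit (lazy) (captured).
`sub` substitutes '' at each match site.

hz._d6197x-vi7a pjx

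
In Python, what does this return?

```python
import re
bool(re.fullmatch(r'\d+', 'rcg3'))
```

False

Pattern: one or more of a digit.
`fullmatch` succeeds only if the pattern covers the string from start to end.
Here the pattern can't cover the whole string, so the call returns None, and `bool(None)` is False.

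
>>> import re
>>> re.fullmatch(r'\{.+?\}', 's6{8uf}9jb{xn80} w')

`fullmatch` succeeds only if the pattern covers the string from start to end.
Here the string isn't matched end-to-end, so the call returns None.

None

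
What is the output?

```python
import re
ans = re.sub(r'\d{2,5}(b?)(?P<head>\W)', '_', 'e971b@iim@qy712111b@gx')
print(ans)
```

e_iim@qy7_gx

The pattern matches 2 to 5 of a digit; then optionally a literal 'b' (captured); then a non-word character (captured as 'head').
Every occurrence is swapped for '_'.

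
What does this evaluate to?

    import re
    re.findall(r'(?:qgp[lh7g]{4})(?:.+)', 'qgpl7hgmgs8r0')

['qgpl7hgmgs8r0']

The pattern matches the literal 'qgp', then exactly 4 of one of [lh7g] (non-capturing group); then one or more of any character (non-capturing group).
No capturing groups, so `findall` returns the 1 full match string.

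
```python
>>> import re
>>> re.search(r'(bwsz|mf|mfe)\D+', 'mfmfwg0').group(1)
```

'mf'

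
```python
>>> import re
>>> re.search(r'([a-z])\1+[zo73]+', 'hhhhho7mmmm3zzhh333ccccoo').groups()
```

The backreference `\1` re-matches whatever the first group consumed, character for character.
`re.search` tries every starting position until one works.
The match spans [0:7] → 'hhhhho7'.
Captured: group 1 = 'h'.

('h',)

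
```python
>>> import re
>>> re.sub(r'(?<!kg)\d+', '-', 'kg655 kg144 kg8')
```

A negative assertion filters positions out without eating any characters.
Matches: at [3:5] → '55'; at [9:11] → '44'.
Each match is replaced by '-'.

'kg6- kg1- kg8'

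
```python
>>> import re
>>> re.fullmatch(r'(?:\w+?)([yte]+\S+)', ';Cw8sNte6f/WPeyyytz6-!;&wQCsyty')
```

None

This matches one or more of a word character (lazy) (non-capturing group); then one or more of one of [yte], then one or more of a non-whitespace character (captured).
`re.fullmatch` requires the pattern to consume the entire string.
Here the pattern can't cover the whole string, so the call returns None.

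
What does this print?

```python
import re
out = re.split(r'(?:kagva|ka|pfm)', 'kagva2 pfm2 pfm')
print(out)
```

['', '2 ', '2 ', '']

The regex engine tests alternatives in the order written; an earlier branch that matches wins even if a later one would match more.
Matches to split on: at [0:5] → 'kagva'; at [7:10] → 'pfm'; at [12:15] → 'pfm'.
The string is cut at each match, leaving 4 pieces.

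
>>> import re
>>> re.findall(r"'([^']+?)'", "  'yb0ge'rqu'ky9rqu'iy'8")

['yb0ge', 'ky9rqu']

Matches: at [2:9] match "'yb0ge'", group 1 = 'yb0ge'; at [12:20] match "'ky9rqu'", group 1 = 'ky9rqu'.
One capturing group, so `findall` returns just the captured substring from each match — 2 in all.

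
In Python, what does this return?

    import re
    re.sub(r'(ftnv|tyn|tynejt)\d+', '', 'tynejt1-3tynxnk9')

'-3tynxnk9'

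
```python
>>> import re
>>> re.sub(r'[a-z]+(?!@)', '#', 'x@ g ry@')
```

'x@ # #y@'

The negative lookaround is zero-width — it rules out positions where the adjacent text would match, without consuming anything.
Matches: at [3:4] → 'g'; at [5:6] → 'r'.
Each match is replaced by '#'.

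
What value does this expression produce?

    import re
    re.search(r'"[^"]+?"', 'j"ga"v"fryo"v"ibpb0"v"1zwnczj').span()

(1, 5)

The match spans [1:5] → '"ga"'.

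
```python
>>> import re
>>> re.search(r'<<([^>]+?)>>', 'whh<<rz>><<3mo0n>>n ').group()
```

'<<rz>>'

`re.search` tries every starting position until one works.
The match spans [3:9] → '<<rz>>'.
Captured: group 1 = 'rz'.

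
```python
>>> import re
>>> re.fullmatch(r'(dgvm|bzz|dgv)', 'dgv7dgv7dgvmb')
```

None

`re.fullmatch` requires the pattern to consume the entire string.
Here the string isn't matched end-to-end, so the call returns None.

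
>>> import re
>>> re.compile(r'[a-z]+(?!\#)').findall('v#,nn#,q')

A negative assertion filters positions out without eating any characters.
Matches: at [3:4] → 'n'; at [7:8] → 'q'.
Since nothing is captured, `findall` lists the 2 matched substrings directly.

['n', 'q']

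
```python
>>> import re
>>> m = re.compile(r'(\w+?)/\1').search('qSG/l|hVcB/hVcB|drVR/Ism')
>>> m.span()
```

`\1` has to match the exact text group 1 already captured.
`re.search` scans for the first position where the pattern succeeds.
The match spans [6:15] → 'hVcB/hVcB'.
Captured: group 1 = 'hVcB'.

(6, 15)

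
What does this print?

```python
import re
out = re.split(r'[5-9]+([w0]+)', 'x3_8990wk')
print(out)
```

['x3_', '0w', 'k']

Pattern: one or more of a character in [5-9]; then one or more of one of [w0] (captured).
Matches to split on: at [3:8] → '8990w'.
The group in the pattern means `split` returns the separators' captures alongside the pieces.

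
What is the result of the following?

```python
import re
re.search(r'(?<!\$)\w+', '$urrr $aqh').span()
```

(2, 5)

The negative lookahead/lookbehind blocks any match where the forbidden context is present.
The match spans [2:5] → 'rrr'.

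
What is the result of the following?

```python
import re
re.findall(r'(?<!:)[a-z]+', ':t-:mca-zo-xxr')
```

['ca', 'zo', 'xxr']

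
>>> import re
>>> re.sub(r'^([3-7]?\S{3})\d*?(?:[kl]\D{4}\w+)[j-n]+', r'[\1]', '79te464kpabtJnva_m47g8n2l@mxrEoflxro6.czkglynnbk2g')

'[79te]@mxrEoflxro6.czkglynnbk2g'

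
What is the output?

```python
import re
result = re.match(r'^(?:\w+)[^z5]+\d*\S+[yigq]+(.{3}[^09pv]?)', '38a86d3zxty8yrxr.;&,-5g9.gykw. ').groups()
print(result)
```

Pattern: anchored at the start of the string; then one or more of a word character (non-capturing group); then one or more of any character except [z5], then zero or more of a digit, then one or more of a non-whitespace character; then one or more of one of [yigq]; then exactly 3 of any character, then optionally any character except [09pv] (captured).
`match` is anchored at position 0; if the pattern doesn't fit there, it returns None.
The match spans [0:31] → '38a86d3zxty8yrxr.;&,-5g9.gykw. '.
Captured: group 1 = 'kw. '.

('kw. ',)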